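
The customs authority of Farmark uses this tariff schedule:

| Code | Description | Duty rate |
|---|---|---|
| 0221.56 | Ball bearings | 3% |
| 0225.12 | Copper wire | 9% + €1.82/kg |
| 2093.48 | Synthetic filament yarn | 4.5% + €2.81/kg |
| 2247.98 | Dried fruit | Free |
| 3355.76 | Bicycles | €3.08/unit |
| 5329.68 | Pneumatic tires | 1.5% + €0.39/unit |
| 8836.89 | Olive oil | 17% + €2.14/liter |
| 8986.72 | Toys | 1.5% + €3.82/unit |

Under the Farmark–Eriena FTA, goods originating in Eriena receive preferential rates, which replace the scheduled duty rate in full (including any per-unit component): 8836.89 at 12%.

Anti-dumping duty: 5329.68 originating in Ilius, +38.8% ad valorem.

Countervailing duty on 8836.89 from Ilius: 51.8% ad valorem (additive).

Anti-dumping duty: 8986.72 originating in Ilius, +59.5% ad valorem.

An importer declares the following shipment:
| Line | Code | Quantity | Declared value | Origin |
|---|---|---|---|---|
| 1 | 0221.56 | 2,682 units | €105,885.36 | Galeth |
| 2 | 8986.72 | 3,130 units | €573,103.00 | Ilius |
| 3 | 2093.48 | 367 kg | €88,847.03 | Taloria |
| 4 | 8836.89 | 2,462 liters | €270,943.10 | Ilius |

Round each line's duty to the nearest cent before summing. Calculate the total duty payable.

Line 1 (0221.56, Galeth, 2,682 units, €105,885.36):
Base rate for 0221.56 is 3%.
Duty = €105,885.36 × 3% = €3,176.56.
Line 2 (8986.72, Ilius, 3,130 units, €573,103.00):
Base rate for 8986.72 is 1.5% + €3.82/unit.
Additional duty on 8986.72 from Ilius: +59.5%. Applied ad valorem rate: 1.5% + 59.5% = 61%.
Duty = €573,103.00 × 61% + 3,130 × €3.82 = €361,549.43.
Line 3 (2093.48, Taloria, 367 kg, €88,847.03):
Base rate for 2093.48 is 4.5% + €2.81/kg.
Duty = €88,847.03 × 4.5% + 367 × €2.81 = €5,029.39.
Line 4 (8836.89, Ilius, 2,462 liters, €270,943.10):
Base rate for 8836.89 is 17% + €2.14/liter.
8836.89 has an FTA preferential rate, but origin Ilius is not Eriena; base rate stands.
Additional duty on 8836.89 from Ilius: +51.8%. Applied ad valorem rate: 17% + 51.8% = 68.8%.
Duty = €270,943.10 × 68.8% + 2,462 × €2.14 = €191,677.53.
Total = €3,176.56 + €361,549.43 + €5,029.39 + €191,677.53 = €561,432.91.

€561,432.91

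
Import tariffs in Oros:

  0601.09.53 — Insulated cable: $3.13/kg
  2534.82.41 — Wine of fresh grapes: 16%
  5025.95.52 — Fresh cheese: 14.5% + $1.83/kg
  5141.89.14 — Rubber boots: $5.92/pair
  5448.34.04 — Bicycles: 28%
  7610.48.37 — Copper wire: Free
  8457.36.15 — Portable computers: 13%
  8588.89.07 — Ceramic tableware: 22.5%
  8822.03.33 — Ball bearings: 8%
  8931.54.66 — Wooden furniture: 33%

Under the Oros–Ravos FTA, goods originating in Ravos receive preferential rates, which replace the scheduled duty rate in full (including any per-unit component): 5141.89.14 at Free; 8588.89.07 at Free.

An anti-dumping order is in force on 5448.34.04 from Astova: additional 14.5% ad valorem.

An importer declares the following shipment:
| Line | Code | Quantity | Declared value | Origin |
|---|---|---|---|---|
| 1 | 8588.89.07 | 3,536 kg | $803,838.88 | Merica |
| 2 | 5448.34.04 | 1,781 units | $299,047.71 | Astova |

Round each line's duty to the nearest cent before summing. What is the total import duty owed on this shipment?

$307,959.03

Line 1 (8588.89.07, Merica, 3,536 kg, $803,838.88):
Base rate for 8588.89.07 is 22.5%.
8588.89.07 has an FTA preferential rate, but origin Merica is not Ravos; base rate stands.
Duty = $803,838.88 × 22.5% = $180,863.75.
Line 2 (5448.34.04, Astova, 1,781 units, $299,047.71):
Base rate for 5448.34.04 is 28%.
Additional duty on 5448.34.04 from Astova: +14.5%. Applied ad valorem rate: 28% + 14.5% = 42.5%.
Duty = $299,047.71 × 42.5% = $127,095.28.
Total = $180,863.75 + $127,095.28 = $307,959.03.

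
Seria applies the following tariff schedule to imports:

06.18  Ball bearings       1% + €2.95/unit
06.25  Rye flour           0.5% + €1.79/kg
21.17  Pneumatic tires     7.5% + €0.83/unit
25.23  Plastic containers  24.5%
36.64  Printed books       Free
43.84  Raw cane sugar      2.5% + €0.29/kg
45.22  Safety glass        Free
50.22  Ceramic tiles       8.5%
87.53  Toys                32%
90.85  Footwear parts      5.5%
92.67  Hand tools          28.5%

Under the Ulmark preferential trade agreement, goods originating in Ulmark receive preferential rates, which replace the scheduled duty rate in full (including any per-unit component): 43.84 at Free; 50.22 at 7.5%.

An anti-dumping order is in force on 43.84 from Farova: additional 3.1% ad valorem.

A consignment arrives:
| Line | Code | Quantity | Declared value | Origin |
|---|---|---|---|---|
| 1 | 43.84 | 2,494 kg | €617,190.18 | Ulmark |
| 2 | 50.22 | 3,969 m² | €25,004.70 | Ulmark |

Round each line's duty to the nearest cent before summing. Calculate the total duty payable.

Line 1 (43.84, Ulmark, 2,494 kg, €617,190.18):
Base rate for 43.84 is 2.5% + €0.29/kg.
Origin Ulmark qualifies under the Seria–Ulmark agreement and 43.84 is covered: preferential rate Free applies instead.
The additional-duty order on 43.84 targets Farova, not Ulmark; it does not apply.
Duty = €617,190.18 × 0% = €0.00.
Line 2 (50.22, Ulmark, 3,969 m², €25,004.70):
Base rate for 50.22 is 8.5%.
Origin Ulmark qualifies under the Seria–Ulmark agreement and 50.22 is covered: preferential rate 7.5% applies instead.
Duty = €25,004.70 × 7.5% = €1,875.35.
Total = €0.00 + €1,875.35 = €1,875.35.

€1,875.35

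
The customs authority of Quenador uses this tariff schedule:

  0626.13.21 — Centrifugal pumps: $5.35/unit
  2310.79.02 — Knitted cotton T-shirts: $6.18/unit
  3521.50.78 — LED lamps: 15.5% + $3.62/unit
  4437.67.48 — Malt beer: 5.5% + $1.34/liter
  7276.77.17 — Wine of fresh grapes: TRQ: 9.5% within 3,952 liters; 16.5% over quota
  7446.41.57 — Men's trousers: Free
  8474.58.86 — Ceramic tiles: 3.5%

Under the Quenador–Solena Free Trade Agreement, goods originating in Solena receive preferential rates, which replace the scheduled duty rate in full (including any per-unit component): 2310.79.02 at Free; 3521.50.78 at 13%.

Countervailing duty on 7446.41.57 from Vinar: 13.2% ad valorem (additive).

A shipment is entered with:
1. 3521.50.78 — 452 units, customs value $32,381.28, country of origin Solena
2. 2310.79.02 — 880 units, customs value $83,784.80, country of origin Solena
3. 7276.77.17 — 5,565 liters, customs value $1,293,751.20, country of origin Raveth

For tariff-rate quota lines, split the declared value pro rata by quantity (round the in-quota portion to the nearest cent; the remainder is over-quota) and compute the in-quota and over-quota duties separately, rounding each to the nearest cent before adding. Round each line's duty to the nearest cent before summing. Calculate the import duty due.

Line 1 (3521.50.78, Solena, 452 units, $32,381.28):
Base rate for 3521.50.78 is 15.5% + $3.62/unit.
Origin Solena qualifies under the Quenador–Solena agreement and 3521.50.78 is covered: preferential rate 13% applies instead.
Duty = $32,381.28 × 13% = $4,209.57.
Line 2 (2310.79.02, Solena, 880 units, $83,784.80):
Base rate for 2310.79.02 is $6.18/unit.
Origin Solena qualifies under the Quenador–Solena agreement and 2310.79.02 is covered: preferential rate Free applies instead.
Duty = $83,784.80 × 0% = $0.00.
Line 3 (7276.77.17, Raveth, 5,565 liters, $1,293,751.20):
Code 7276.77.17 is under a tariff-rate quota (threshold 3,952 liters). In-quota: 3,952 liters at 9.5%; over-quota: 1,613 liters at 16.5%.
Pro-rata value split: in-quota = $1,293,751.20 × 3,952/5,565 = $918,760.96; over-quota = $1,293,751.20 − $918,760.96 = $374,990.24.
In-quota duty = $918,760.96 × 9.5% = $87,282.29. Over-quota duty = $374,990.24 × 16.5% = $61,873.39.
Line duty = $87,282.29 + $61,873.39 = $149,155.68.
Total = $4,209.57 + $0.00 + $149,155.68 = $153,365.25.

$153,365.25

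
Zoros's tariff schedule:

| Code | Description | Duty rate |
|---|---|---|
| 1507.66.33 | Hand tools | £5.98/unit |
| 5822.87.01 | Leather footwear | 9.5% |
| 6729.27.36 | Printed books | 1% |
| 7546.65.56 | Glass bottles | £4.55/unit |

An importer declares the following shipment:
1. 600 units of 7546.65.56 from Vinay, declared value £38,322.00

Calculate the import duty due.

£2,730.00

Line 1 (7546.65.56, Vinay, 600 units, £38,322.00):
Base rate for 7546.65.56 is £4.55/unit.
Duty = 600 × £4.55 = £2,730.00.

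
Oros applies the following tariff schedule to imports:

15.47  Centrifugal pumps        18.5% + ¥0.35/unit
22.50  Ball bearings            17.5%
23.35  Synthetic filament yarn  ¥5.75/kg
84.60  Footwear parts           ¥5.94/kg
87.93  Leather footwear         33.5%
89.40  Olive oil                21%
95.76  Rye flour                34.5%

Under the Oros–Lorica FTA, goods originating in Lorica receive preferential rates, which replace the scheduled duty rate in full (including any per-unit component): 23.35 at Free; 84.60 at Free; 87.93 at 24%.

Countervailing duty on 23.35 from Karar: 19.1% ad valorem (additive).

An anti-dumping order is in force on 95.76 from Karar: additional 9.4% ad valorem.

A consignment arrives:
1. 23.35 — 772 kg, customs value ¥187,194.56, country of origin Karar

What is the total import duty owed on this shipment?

¥40,193.16

Line 1 (23.35, Karar, 772 kg, ¥187,194.56):
Base rate for 23.35 is ¥5.75/kg.
23.35 has an FTA preferential rate, but origin Karar is not Lorica; base rate stands.
Additional duty on 23.35 from Karar: +19.1% ad valorem. Applied ad valorem rate = 19.1%.
Duty = ¥187,194.56 × 19.1% + 772 × ¥5.75 = ¥40,193.16.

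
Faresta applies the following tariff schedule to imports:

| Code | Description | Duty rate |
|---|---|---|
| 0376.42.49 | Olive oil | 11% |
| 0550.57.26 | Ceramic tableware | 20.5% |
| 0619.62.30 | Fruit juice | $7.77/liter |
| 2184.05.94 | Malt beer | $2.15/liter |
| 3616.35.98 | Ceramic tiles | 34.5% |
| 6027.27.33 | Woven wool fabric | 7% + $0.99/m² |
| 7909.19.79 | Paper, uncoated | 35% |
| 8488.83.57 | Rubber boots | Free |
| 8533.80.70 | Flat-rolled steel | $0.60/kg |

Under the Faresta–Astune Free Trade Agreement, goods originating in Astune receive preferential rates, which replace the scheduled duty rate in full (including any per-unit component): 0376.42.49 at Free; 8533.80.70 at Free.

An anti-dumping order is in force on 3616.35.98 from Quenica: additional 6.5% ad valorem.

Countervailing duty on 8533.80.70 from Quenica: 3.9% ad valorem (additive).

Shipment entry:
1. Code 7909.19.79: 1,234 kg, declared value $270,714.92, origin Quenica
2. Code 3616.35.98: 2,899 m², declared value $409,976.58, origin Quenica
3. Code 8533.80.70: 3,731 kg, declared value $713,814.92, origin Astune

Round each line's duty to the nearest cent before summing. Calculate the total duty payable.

Line 1 (7909.19.79, Quenica, 1,234 kg, $270,714.92):
Base rate for 7909.19.79 is 35%.
Duty = $270,714.92 × 35% = $94,750.22.
Line 2 (3616.35.98, Quenica, 2,899 m², $409,976.58):
Base rate for 3616.35.98 is 34.5%.
Additional duty on 3616.35.98 from Quenica: +6.5%. Applied ad valorem rate: 34.5% + 6.5% = 41%.
Duty = $409,976.58 × 41% = $168,090.40.
Line 3 (8533.80.70, Astune, 3,731 kg, $713,814.92):
Base rate for 8533.80.70 is $0.60/kg.
Origin Astune qualifies under the Faresta–Astune agreement and 8533.80.70 is covered: preferential rate Free applies instead.
The additional-duty order on 8533.80.70 targets Quenica, not Astune; it does not apply.
Duty = $713,814.92 × 0% = $0.00.
Total = $94,750.22 + $168,090.40 + $0.00 = $262,840.62.

$262,840.62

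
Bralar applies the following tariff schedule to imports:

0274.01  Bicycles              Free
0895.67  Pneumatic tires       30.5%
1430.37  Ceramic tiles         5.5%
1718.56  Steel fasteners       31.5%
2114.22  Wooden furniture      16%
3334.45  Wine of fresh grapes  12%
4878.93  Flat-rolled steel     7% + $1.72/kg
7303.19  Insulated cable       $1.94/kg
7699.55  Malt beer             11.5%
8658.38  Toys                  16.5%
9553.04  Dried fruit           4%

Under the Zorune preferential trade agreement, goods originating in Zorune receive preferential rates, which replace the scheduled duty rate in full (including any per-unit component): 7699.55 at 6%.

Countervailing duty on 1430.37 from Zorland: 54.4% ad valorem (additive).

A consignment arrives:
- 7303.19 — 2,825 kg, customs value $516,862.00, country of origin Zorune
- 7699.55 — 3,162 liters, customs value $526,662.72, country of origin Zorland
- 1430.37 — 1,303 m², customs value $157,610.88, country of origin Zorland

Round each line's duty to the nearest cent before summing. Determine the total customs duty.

Line 1 (7303.19, Zorune, 2,825 kg, $516,862.00):
Base rate for 7303.19 is $1.94/kg.
Origin Zorune is the FTA partner but 7303.19 is not on the preference list; base rate stands.
Duty = 2,825 × $1.94 = $5,480.50.
Line 2 (7699.55, Zorland, 3,162 liters, $526,662.72):
Base rate for 7699.55 is 11.5%.
7699.55 has an FTA preferential rate, but origin Zorland is not Zorune; base rate stands.
Duty = $526,662.72 × 11.5% = $60,566.21.
Line 3 (1430.37, Zorland, 1,303 m², $157,610.88):
Base rate for 1430.37 is 5.5%.
Additional duty on 1430.37 from Zorland: +54.4%. Applied ad valorem rate: 5.5% + 54.4% = 59.9%.
Duty = $157,610.88 × 59.9% = $94,408.92.
Total = $5,480.50 + $60,566.21 + $94,408.92 = $160,455.63.

$160,455.63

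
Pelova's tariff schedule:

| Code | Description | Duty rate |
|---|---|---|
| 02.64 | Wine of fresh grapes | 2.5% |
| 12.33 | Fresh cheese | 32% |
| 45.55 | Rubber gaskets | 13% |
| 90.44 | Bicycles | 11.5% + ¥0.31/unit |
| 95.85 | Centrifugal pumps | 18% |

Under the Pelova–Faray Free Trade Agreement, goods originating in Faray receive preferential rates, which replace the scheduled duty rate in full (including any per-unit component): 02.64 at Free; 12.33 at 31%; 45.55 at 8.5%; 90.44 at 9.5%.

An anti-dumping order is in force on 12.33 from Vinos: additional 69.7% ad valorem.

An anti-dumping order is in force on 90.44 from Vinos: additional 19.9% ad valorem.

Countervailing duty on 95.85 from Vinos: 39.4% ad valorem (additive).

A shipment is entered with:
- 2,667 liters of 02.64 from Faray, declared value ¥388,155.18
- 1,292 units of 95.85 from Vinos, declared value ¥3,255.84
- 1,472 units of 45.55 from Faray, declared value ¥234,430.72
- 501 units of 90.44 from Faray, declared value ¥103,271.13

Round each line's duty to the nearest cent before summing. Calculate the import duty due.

¥31,606.22

Line 1 (02.64, Faray, 2,667 liters, ¥388,155.18):
Base rate for 02.64 is 2.5%.
Origin Faray qualifies under the Pelova–Faray agreement and 02.64 is covered: preferential rate Free applies instead.
Duty = ¥388,155.18 × 0% = ¥0.00.
Line 2 (95.85, Vinos, 1,292 units, ¥3,255.84):
Base rate for 95.85 is 18%.
Additional duty on 95.85 from Vinos: +39.4%. Applied ad valorem rate: 18% + 39.4% = 57.4%.
Duty = ¥3,255.84 × 57.4% = ¥1,868.85.
Line 3 (45.55, Faray, 1,472 units, ¥234,430.72):
Base rate for 45.55 is 13%.
Origin Faray qualifies under the Pelova–Faray agreement and 45.55 is covered: preferential rate 8.5% applies instead.
Duty = ¥234,430.72 × 8.5% = ¥19,926.61.
Line 4 (90.44, Faray, 501 units, ¥103,271.13):
Base rate for 90.44 is 11.5% + ¥0.31/unit.
Origin Faray qualifies under the Pelova–Faray agreement and 90.44 is covered: preferential rate 9.5% applies instead.
The additional-duty order on 90.44 targets Vinos, not Faray; it does not apply.
Duty = ¥103,271.13 × 9.5% = ¥9,810.76.
Total = ¥0.00 + ¥1,868.85 + ¥19,926.61 + ¥9,810.76 = ¥31,606.22.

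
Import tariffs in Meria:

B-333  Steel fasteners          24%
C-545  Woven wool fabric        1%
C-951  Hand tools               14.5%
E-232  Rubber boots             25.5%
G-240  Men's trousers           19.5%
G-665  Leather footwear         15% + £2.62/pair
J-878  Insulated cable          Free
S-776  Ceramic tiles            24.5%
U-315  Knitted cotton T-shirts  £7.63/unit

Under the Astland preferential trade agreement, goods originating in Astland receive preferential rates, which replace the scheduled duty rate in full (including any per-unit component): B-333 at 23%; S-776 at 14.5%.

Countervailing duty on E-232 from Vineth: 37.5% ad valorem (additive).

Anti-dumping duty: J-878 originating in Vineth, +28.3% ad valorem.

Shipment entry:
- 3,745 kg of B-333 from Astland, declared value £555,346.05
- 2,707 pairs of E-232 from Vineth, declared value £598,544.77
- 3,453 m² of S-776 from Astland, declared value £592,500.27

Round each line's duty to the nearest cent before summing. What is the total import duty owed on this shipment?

Line 1 (B-333, Astland, 3,745 kg, £555,346.05):
Base rate for B-333 is 24%.
Origin Astland qualifies under the Meria–Astland agreement and B-333 is covered: preferential rate 23% applies instead.
Duty = £555,346.05 × 23% = £127,729.59.
Line 2 (E-232, Vineth, 2,707 pairs, £598,544.77):
Base rate for E-232 is 25.5%.
Additional duty on E-232 from Vineth: +37.5%. Applied ad valorem rate: 25.5% + 37.5% = 63%.
Duty = £598,544.77 × 63% = £377,083.21.
Line 3 (S-776, Astland, 3,453 m², £592,500.27):
Base rate for S-776 is 24.5%.
Origin Astland qualifies under the Meria–Astland agreement and S-776 is covered: preferential rate 14.5% applies instead.
Duty = £592,500.27 × 14.5% = £85,912.54.
Total = £127,729.59 + £377,083.21 + £85,912.54 = £590,725.34.

£590,725.34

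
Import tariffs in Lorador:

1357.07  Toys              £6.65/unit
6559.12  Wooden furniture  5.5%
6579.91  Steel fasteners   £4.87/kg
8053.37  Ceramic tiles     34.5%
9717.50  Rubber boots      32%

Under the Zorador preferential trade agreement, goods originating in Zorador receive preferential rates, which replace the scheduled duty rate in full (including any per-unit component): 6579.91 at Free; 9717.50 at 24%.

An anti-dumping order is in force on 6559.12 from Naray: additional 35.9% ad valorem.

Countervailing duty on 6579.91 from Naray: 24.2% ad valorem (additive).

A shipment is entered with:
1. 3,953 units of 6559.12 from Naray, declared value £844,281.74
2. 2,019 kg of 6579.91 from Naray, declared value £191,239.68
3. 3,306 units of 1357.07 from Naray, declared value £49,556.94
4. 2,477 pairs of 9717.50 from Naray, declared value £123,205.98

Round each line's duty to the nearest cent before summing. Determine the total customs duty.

£467,055.98

Line 1 (6559.12, Naray, 3,953 units, £844,281.74):
Base rate for 6559.12 is 5.5%.
Additional duty on 6559.12 from Naray: +35.9%. Applied ad valorem rate: 5.5% + 35.9% = 41.4%.
Duty = £844,281.74 × 41.4% = £349,532.64.
Line 2 (6579.91, Naray, 2,019 kg, £191,239.68):
Base rate for 6579.91 is £4.87/kg.
6579.91 has an FTA preferential rate, but origin Naray is not Zorador; base rate stands.
Additional duty on 6579.91 from Naray: +24.2% ad valorem. Applied ad valorem rate = 24.2%.
Duty = £191,239.68 × 24.2% + 2,019 × £4.87 = £56,112.53.
Line 3 (1357.07, Naray, 3,306 units, £49,556.94):
Base rate for 1357.07 is £6.65/unit.
Duty = 3,306 × £6.65 = £21,984.90.
Line 4 (9717.50, Naray, 2,477 pairs, £123,205.98):
Base rate for 9717.50 is 32%.
9717.50 has an FTA preferential rate, but origin Naray is not Zorador; base rate stands.
Duty = £123,205.98 × 32% = £39,425.91.
Total = £349,532.64 + £56,112.53 + £21,984.90 + £39,425.91 = £467,055.98.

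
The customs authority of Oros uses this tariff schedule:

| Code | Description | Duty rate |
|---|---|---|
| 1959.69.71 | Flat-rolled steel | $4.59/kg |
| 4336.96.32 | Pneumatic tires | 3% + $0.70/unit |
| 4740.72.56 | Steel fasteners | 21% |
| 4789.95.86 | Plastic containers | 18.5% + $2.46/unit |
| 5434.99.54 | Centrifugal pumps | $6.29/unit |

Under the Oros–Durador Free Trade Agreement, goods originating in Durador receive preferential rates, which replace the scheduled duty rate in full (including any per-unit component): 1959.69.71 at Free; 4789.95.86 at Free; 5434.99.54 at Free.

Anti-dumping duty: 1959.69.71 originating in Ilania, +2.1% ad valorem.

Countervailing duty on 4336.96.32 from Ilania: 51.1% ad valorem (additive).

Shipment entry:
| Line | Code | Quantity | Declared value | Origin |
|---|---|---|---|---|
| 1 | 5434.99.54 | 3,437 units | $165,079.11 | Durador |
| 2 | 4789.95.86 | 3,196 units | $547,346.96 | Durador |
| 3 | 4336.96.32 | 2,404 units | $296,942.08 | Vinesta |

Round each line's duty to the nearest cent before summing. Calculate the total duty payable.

Line 1 (5434.99.54, Durador, 3,437 units, $165,079.11):
Base rate for 5434.99.54 is $6.29/unit.
Origin Durador qualifies under the Oros–Durador agreement and 5434.99.54 is covered: preferential rate Free applies instead.
Duty = $165,079.11 × 0% = $0.00.
Line 2 (4789.95.86, Durador, 3,196 units, $547,346.96):
Base rate for 4789.95.86 is 18.5% + $2.46/unit.
Origin Durador qualifies under the Oros–Durador agreement and 4789.95.86 is covered: preferential rate Free applies instead.
Duty = $547,346.96 × 0% = $0.00.
Line 3 (4336.96.32, Vinesta, 2,404 units, $296,942.08):
Base rate for 4336.96.32 is 3% + $0.70/unit.
The additional-duty order on 4336.96.32 targets Ilania, not Vinesta; it does not apply.
Duty = $296,942.08 × 3% + 2,404 × $0.70 = $10,591.06.
Total = $0.00 + $0.00 + $10,591.06 = $10,591.06.

$10,591.06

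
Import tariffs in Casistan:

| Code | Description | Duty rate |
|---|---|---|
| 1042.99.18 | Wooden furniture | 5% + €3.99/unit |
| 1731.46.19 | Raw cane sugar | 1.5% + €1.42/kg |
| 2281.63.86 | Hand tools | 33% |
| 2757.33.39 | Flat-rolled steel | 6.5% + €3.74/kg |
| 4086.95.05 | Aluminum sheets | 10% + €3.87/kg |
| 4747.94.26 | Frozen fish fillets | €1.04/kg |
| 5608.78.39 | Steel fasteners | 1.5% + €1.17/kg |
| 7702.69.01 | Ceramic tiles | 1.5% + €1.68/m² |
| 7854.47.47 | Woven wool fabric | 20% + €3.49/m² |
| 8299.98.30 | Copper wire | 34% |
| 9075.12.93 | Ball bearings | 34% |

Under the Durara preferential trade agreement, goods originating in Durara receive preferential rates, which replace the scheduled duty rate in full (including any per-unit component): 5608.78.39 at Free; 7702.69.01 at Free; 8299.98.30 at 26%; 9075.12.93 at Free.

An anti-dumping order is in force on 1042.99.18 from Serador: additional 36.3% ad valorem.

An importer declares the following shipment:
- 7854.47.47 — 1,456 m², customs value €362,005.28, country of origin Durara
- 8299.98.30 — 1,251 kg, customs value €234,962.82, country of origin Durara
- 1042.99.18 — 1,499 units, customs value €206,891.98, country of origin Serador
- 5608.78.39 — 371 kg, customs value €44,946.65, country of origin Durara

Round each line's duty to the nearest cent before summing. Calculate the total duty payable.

€230,000.23

Line 1 (7854.47.47, Durara, 1,456 m², €362,005.28):
Base rate for 7854.47.47 is 20% + €3.49/m².
Origin Durara is the FTA partner but 7854.47.47 is not on the preference list; base rate stands.
Duty = €362,005.28 × 20% + 1,456 × €3.49 = €77,482.50.
Line 2 (8299.98.30, Durara, 1,251 kg, €234,962.82):
Base rate for 8299.98.30 is 34%.
Origin Durara qualifies under the Casistan–Durara agreement and 8299.98.30 is covered: preferential rate 26% applies instead.
Duty = €234,962.82 × 26% = €61,090.33.
Line 3 (1042.99.18, Serador, 1,499 units, €206,891.98):
Base rate for 1042.99.18 is 5% + €3.99/unit.
Additional duty on 1042.99.18 from Serador: +36.3%. Applied ad valorem rate: 5% + 36.3% = 41.3%.
Duty = €206,891.98 × 41.3% + 1,499 × €3.99 = €91,427.40.
Line 4 (5608.78.39, Durara, 371 kg, €44,946.65):
Base rate for 5608.78.39 is 1.5% + €1.17/kg.
Origin Durara qualifies under the Casistan–Durara agreement and 5608.78.39 is covered: preferential rate Free applies instead.
Duty = €44,946.65 × 0% = €0.00.
Total = €77,482.50 + €61,090.33 + €91,427.40 + €0.00 = €230,000.23.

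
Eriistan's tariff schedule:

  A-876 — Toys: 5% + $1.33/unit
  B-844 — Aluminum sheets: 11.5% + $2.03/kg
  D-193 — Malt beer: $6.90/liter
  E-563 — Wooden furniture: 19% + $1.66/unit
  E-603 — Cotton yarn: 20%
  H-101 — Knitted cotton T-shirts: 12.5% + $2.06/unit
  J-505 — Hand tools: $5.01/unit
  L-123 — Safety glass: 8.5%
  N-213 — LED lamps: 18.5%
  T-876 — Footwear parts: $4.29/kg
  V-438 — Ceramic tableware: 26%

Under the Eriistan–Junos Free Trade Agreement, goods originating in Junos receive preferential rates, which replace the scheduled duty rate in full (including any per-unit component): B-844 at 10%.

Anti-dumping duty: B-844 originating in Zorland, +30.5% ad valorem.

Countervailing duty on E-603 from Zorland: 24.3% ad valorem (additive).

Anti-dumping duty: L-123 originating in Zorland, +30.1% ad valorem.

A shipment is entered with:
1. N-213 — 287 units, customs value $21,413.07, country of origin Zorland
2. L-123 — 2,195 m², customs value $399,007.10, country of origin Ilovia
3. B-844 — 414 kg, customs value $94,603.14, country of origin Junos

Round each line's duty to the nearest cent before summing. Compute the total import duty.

$47,337.33

Line 1 (N-213, Zorland, 287 units, $21,413.07):
Base rate for N-213 is 18.5%.
Duty = $21,413.07 × 18.5% = $3,961.42.
Line 2 (L-123, Ilovia, 2,195 m², $399,007.10):
Base rate for L-123 is 8.5%.
The additional-duty order on L-123 targets Zorland, not Ilovia; it does not apply.
Duty = $399,007.10 × 8.5% = $33,915.60.
Line 3 (B-844, Junos, 414 kg, $94,603.14):
Base rate for B-844 is 11.5% + $2.03/kg.
Origin Junos qualifies under the Eriistan–Junos agreement and B-844 is covered: preferential rate 10% applies instead.
The additional-duty order on B-844 targets Zorland, not Junos; it does not apply.
Duty = $94,603.14 × 10% = $9,460.31.
Total = $3,961.42 + $33,915.60 + $9,460.31 = $47,337.33.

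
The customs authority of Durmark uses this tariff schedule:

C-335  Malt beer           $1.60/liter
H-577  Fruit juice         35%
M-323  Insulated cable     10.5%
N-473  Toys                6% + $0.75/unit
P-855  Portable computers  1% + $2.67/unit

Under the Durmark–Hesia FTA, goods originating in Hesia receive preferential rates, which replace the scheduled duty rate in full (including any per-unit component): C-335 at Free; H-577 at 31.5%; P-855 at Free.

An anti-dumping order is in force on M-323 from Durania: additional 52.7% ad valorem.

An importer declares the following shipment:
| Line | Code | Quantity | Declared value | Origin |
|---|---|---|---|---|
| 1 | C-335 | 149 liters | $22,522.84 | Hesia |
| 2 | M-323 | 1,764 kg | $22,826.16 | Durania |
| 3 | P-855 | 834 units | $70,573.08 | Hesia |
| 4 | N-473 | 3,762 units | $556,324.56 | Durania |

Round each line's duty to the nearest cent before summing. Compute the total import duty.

$50,627.10

Line 1 (C-335, Hesia, 149 liters, $22,522.84):
Base rate for C-335 is $1.60/liter.
Origin Hesia qualifies under the Durmark–Hesia agreement and C-335 is covered: preferential rate Free applies instead.
Duty = $22,522.84 × 0% = $0.00.
Line 2 (M-323, Durania, 1,764 kg, $22,826.16):
Base rate for M-323 is 10.5%.
Additional duty on M-323 from Durania: +52.7%. Applied ad valorem rate: 10.5% + 52.7% = 63.2%.
Duty = $22,826.16 × 63.2% = $14,426.13.
Line 3 (P-855, Hesia, 834 units, $70,573.08):
Base rate for P-855 is 1% + $2.67/unit.
Origin Hesia qualifies under the Durmark–Hesia agreement and P-855 is covered: preferential rate Free applies instead.
Duty = $70,573.08 × 0% = $0.00.
Line 4 (N-473, Durania, 3,762 units, $556,324.56):
Base rate for N-473 is 6% + $0.75/unit.
Duty = $556,324.56 × 6% + 3,762 × $0.75 = $36,200.97.
Total = $0.00 + $14,426.13 + $0.00 + $36,200.97 = $50,627.10.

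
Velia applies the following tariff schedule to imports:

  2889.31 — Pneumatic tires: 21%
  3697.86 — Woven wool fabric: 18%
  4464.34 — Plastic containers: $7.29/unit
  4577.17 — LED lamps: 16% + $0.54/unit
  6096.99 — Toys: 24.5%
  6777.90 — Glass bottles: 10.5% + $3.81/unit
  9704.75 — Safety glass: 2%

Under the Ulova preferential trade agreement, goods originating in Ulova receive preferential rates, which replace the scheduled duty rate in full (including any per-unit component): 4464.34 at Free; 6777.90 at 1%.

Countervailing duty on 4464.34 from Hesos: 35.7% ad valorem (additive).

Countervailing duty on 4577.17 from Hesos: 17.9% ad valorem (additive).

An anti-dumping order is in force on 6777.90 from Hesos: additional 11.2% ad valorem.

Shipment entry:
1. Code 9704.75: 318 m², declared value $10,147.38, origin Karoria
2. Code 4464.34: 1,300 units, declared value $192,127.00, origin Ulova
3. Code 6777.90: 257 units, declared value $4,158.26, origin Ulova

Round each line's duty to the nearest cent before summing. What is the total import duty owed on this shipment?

Line 1 (9704.75, Karoria, 318 m², $10,147.38):
Base rate for 9704.75 is 2%.
Duty = $10,147.38 × 2% = $202.95.
Line 2 (4464.34, Ulova, 1,300 units, $192,127.00):
Base rate for 4464.34 is $7.29/unit.
Origin Ulova qualifies under the Velia–Ulova agreement and 4464.34 is covered: preferential rate Free applies instead.
The additional-duty order on 4464.34 targets Hesos, not Ulova; it does not apply.
Duty = $192,127.00 × 0% = $0.00.
Line 3 (6777.90, Ulova, 257 units, $4,158.26):
Base rate for 6777.90 is 10.5% + $3.81/unit.
Origin Ulova qualifies under the Velia–Ulova agreement and 6777.90 is covered: preferential rate 1% applies instead.
The additional-duty order on 6777.90 targets Hesos, not Ulova; it does not apply.
Duty = $4,158.26 × 1% = $41.58.
Total = $202.95 + $0.00 + $41.58 = $244.53.

$244.53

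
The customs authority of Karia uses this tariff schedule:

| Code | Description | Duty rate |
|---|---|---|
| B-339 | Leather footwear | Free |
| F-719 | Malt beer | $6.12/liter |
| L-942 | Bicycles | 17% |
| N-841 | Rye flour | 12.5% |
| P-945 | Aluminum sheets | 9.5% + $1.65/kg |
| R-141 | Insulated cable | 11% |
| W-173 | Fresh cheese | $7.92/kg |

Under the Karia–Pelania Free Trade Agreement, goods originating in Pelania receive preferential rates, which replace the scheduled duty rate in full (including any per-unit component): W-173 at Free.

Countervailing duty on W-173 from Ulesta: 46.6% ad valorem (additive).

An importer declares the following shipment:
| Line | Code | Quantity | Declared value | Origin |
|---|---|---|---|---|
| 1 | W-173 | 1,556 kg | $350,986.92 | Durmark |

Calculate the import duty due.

Line 1 (W-173, Durmark, 1,556 kg, $350,986.92):
Base rate for W-173 is $7.92/kg.
W-173 has an FTA preferential rate, but origin Durmark is not Pelania; base rate stands.
The additional-duty order on W-173 targets Ulesta, not Durmark; it does not apply.
Duty = 1,556 × $7.92 = $12,323.52.

$12,323.52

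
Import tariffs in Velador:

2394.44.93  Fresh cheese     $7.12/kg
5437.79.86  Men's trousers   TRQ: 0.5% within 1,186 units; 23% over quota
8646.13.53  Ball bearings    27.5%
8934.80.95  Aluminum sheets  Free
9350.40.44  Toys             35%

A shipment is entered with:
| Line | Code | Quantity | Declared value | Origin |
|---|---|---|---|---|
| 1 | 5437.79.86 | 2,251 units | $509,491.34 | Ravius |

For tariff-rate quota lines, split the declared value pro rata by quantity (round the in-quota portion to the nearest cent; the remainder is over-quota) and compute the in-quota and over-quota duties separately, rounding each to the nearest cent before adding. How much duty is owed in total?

Line 1 (5437.79.86, Ravius, 2,251 units, $509,491.34):
Code 5437.79.86 is under a tariff-rate quota (threshold 1,186 units). In-quota: 1,186 units at 0.5%; over-quota: 1,065 units at 23%.
Pro-rata value split: in-quota = $509,491.34 × 1,186/2,251 = $268,439.24; over-quota = $509,491.34 − $268,439.24 = $241,052.10.
In-quota duty = $268,439.24 × 0.5% = $1,342.20. Over-quota duty = $241,052.10 × 23% = $55,441.98.
Line duty = $1,342.20 + $55,441.98 = $56,784.18.

$56,784.18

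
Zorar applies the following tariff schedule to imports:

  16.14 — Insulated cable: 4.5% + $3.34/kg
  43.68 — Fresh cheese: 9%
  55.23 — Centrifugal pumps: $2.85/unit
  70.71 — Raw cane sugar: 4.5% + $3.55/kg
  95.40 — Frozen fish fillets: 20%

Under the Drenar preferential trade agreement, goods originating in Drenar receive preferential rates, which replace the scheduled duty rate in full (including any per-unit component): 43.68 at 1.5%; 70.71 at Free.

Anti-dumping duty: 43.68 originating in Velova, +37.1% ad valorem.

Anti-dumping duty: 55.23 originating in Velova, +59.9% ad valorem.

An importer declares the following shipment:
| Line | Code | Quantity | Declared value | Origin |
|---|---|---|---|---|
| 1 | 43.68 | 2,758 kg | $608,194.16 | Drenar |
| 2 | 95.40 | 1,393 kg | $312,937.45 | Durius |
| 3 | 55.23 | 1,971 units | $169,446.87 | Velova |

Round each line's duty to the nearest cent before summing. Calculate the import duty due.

Line 1 (43.68, Drenar, 2,758 kg, $608,194.16):
Base rate for 43.68 is 9%.
Origin Drenar qualifies under the Zorar–Drenar agreement and 43.68 is covered: preferential rate 1.5% applies instead.
The additional-duty order on 43.68 targets Velova, not Drenar; it does not apply.
Duty = $608,194.16 × 1.5% = $9,122.91.
Line 2 (95.40, Durius, 1,393 kg, $312,937.45):
Base rate for 95.40 is 20%.
Duty = $312,937.45 × 20% = $62,587.49.
Line 3 (55.23, Velova, 1,971 units, $169,446.87):
Base rate for 55.23 is $2.85/unit.
Additional duty on 55.23 from Velova: +59.9% ad valorem. Applied ad valorem rate = 59.9%.
Duty = $169,446.87 × 59.9% + 1,971 × $2.85 = $107,116.03.
Total = $9,122.91 + $62,587.49 + $107,116.03 = $178,826.43.

$178,826.43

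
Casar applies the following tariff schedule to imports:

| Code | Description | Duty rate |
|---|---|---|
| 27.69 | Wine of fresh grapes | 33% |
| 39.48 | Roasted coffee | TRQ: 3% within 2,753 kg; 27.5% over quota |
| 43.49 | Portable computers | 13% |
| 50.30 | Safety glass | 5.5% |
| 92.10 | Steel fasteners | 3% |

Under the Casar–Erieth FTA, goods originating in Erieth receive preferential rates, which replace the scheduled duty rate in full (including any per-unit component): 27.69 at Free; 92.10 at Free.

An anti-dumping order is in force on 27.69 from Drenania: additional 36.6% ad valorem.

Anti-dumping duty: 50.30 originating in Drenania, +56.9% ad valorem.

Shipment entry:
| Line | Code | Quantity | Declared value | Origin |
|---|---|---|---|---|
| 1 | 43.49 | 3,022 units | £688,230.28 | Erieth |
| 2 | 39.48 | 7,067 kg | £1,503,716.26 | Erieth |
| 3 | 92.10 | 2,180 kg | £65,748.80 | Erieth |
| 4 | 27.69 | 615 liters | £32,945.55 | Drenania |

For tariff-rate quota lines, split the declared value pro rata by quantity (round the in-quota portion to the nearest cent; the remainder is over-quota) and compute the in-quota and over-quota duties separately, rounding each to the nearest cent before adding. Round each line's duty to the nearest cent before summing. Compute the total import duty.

Line 1 (43.49, Erieth, 3,022 units, £688,230.28):
Base rate for 43.49 is 13%.
Origin Erieth is the FTA partner but 43.49 is not on the preference list; base rate stands.
Duty = £688,230.28 × 13% = £89,469.94.
Line 2 (39.48, Erieth, 7,067 kg, £1,503,716.26):
Code 39.48 is under a tariff-rate quota (threshold 2,753 kg). In-quota: 2,753 kg at 3%; over-quota: 4,314 kg at 27.5%.
Pro-rata value split: in-quota = £1,503,716.26 × 2,753/7,067 = £585,783.34; over-quota = £1,503,716.26 − £585,783.34 = £917,932.92.
In-quota duty = £585,783.34 × 3% = £17,573.50. Over-quota duty = £917,932.92 × 27.5% = £252,431.55.
Line duty = £17,573.50 + £252,431.55 = £270,005.05.
Line 3 (92.10, Erieth, 2,180 kg, £65,748.80):
Base rate for 92.10 is 3%.
Origin Erieth qualifies under the Casar–Erieth agreement and 92.10 is covered: preferential rate Free applies instead.
Duty = £65,748.80 × 0% = £0.00.
Line 4 (27.69, Drenania, 615 liters, £32,945.55):
Base rate for 27.69 is 33%.
27.69 has an FTA preferential rate, but origin Drenania is not Erieth; base rate stands.
Additional duty on 27.69 from Drenania: +36.6%. Applied ad valorem rate: 33% + 36.6% = 69.6%.
Duty = £32,945.55 × 69.6% = £22,930.10.
Total = £89,469.94 + £270,005.05 + £0.00 + £22,930.10 = £382,405.09.

£382,405.09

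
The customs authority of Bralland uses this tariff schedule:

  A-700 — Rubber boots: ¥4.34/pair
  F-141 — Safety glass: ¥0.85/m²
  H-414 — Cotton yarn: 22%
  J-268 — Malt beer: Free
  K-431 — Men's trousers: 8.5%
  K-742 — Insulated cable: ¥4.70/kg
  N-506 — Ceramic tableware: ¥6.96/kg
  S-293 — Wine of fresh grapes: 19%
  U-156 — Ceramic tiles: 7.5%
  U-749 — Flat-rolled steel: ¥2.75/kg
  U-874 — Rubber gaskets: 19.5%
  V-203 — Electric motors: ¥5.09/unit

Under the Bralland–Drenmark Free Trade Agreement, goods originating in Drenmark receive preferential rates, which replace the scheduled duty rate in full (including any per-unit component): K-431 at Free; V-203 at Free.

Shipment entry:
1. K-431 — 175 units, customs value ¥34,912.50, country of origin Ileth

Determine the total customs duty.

¥2,967.56

Line 1 (K-431, Ileth, 175 units, ¥34,912.50):
Base rate for K-431 is 8.5%.
K-431 has an FTA preferential rate, but origin Ileth is not Drenmark; base rate stands.
Duty = ¥34,912.50 × 8.5% = ¥2,967.56.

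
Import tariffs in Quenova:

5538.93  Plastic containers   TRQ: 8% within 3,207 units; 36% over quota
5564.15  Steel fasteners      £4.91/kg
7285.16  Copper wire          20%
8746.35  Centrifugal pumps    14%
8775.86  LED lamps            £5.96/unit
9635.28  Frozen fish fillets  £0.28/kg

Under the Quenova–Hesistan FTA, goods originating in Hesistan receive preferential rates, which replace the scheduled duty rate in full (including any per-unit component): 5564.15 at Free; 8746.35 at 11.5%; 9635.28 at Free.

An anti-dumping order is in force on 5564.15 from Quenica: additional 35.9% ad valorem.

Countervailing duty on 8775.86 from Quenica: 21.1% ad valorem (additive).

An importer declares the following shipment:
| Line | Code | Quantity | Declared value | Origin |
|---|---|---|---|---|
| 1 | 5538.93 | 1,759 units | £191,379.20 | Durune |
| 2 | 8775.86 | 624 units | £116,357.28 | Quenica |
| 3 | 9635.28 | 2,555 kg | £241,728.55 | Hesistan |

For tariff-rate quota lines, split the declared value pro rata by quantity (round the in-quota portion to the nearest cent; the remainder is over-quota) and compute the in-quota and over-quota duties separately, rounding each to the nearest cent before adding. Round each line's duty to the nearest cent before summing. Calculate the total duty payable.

£43,580.77

Line 1 (5538.93, Durune, 1,759 units, £191,379.20):
Code 5538.93 is under a tariff-rate quota (threshold 3,207 units). Quantity 1,759 units is within the quota, so the in-quota rate 8% applies to the full value.
Duty = £191,379.20 × 8% = £15,310.34.
Line 2 (8775.86, Quenica, 624 units, £116,357.28):
Base rate for 8775.86 is £5.96/unit.
Additional duty on 8775.86 from Quenica: +21.1% ad valorem. Applied ad valorem rate = 21.1%.
Duty = £116,357.28 × 21.1% + 624 × £5.96 = £28,270.43.
Line 3 (9635.28, Hesistan, 2,555 kg, £241,728.55):
Base rate for 9635.28 is £0.28/kg.
Origin Hesistan qualifies under the Quenova–Hesistan agreement and 9635.28 is covered: preferential rate Free applies instead.
Duty = £241,728.55 × 0% = £0.00.
Total = £15,310.34 + £28,270.43 + £0.00 = £43,580.77.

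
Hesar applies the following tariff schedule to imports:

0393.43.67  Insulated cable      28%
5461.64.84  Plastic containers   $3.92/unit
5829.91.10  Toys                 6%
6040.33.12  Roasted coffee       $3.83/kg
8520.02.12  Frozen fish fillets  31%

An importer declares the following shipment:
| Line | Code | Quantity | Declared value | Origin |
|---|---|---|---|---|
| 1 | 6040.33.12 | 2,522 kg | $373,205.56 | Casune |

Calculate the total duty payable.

$9,659.26

Line 1 (6040.33.12, Casune, 2,522 kg, $373,205.56):
Base rate for 6040.33.12 is $3.83/kg.
Duty = 2,522 × $3.83 = $9,659.26.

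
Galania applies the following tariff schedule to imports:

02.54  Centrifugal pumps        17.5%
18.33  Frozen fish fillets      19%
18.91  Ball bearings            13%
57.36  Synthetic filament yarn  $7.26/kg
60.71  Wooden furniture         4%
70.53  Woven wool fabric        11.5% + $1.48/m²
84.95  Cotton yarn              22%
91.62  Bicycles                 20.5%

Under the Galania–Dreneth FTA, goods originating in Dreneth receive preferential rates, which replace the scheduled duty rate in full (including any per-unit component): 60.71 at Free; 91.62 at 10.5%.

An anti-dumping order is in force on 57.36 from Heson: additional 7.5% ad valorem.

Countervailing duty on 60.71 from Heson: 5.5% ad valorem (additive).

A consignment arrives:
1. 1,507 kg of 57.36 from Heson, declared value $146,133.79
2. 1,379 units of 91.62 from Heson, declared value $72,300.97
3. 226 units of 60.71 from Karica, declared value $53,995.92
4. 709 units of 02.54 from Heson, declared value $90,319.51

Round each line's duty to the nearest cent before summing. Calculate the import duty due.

$54,688.30

Line 1 (57.36, Heson, 1,507 kg, $146,133.79):
Base rate for 57.36 is $7.26/kg.
Additional duty on 57.36 from Heson: +7.5% ad valorem. Applied ad valorem rate = 7.5%.
Duty = $146,133.79 × 7.5% + 1,507 × $7.26 = $21,900.85.
Line 2 (91.62, Heson, 1,379 units, $72,300.97):
Base rate for 91.62 is 20.5%.
91.62 has an FTA preferential rate, but origin Heson is not Dreneth; base rate stands.
Duty = $72,300.97 × 20.5% = $14,821.70.
Line 3 (60.71, Karica, 226 units, $53,995.92):
Base rate for 60.71 is 4%.
60.71 has an FTA preferential rate, but origin Karica is not Dreneth; base rate stands.
The additional-duty order on 60.71 targets Heson, not Karica; it does not apply.
Duty = $53,995.92 × 4% = $2,159.84.
Line 4 (02.54, Heson, 709 units, $90,319.51):
Base rate for 02.54 is 17.5%.
Duty = $90,319.51 × 17.5% = $15,805.91.
Total = $21,900.85 + $14,821.70 + $2,159.84 + $15,805.91 = $54,688.30.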